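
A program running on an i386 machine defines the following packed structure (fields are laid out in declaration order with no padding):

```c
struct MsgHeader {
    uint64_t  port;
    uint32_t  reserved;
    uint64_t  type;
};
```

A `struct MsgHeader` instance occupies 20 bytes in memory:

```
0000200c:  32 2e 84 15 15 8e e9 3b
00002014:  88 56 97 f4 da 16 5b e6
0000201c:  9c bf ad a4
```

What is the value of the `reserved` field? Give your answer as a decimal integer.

4103558792

`reserved` follows `port` (8 bytes), so it starts at byte offset 8 and occupies 4 bytes.
Bytes at offsets 8..11: 88 56 97 F4.
Little-endian stores the least-significant byte at the lowest address.
Reassemble most-significant byte first: F4 97 56 88 → 0xF4975688.
0xF4975688 = 4103558792.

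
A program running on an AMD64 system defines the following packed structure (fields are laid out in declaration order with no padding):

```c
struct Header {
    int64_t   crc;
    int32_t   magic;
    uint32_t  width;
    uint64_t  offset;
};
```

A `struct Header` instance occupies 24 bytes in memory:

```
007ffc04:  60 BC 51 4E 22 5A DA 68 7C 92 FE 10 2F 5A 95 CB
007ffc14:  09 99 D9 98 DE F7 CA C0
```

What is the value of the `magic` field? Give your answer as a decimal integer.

`magic` follows `crc` (8 bytes), so it starts at byte offset 8 and occupies 4 bytes.
Bytes at offsets 8..11: 7C 92 FE 10.
Little-endian: lowest address holds the least-significant byte.
Reassemble most-significant byte first: 10 FE 92 7C → 0x10FE927C.
0x10FE927C = 285119100.

285119100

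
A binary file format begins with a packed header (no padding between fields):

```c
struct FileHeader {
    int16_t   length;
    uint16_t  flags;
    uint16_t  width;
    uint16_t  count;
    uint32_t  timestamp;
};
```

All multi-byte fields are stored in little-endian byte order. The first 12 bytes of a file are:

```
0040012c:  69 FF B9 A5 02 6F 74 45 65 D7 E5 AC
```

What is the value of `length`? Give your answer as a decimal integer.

-151

`length` is the first field, at byte offset 0, occupying 2 bytes.
Bytes at offsets 0..1: 69 FF.
Little-endian stores the least-significant byte at the lowest address.
Reassemble most-significant byte first: FF 69 → 0xFF69.
Top bit is set, so as a signed 16-bit value this is 0xFF69 − 2^16 = -151.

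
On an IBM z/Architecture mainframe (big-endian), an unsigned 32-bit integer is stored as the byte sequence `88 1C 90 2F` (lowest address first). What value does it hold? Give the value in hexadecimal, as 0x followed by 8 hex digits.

0x881C902F

Big-endian stores the most-significant byte at the lowest address.
The bytes are already most-significant first: 0x881C902F.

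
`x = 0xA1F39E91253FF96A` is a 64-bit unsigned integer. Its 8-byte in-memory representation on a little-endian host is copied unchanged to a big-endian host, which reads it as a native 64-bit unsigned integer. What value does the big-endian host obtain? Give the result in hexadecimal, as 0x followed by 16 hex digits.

Stored little-endian, the bytes at ascending addresses are 6A F9 3F 25 91 9E F3 A1.
Read back as big-endian, the last byte is least significant, giving 0x6AF93F25919EF3A1.

0x6AF93F25919EF3A1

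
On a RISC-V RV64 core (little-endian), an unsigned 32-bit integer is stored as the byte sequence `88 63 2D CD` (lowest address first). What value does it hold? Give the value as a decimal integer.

3442303880

In little-endian order the low byte comes first in memory.
Reassemble most-significant byte first: CD 2D 63 88 → 0xCD2D6388.
0xCD2D6388 = 3442303880.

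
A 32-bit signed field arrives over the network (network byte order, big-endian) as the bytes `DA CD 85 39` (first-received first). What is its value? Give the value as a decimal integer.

In big-endian order the high byte comes first in memory.
The bytes are already most-significant first: 0xDACD8539.
Top bit is set, so as a signed 32-bit value this is 0xDACD8539 − 2^32 = -624065223.

-624065223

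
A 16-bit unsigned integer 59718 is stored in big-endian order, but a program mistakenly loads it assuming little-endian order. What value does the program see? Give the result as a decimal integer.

18153

59718 in 16-bit hexadecimal is 0xE946.
Stored big-endian, the bytes at ascending addresses are E9 46.
Read back as little-endian, the first byte is least significant, giving 0x46E9.
0x46E9 = 18153.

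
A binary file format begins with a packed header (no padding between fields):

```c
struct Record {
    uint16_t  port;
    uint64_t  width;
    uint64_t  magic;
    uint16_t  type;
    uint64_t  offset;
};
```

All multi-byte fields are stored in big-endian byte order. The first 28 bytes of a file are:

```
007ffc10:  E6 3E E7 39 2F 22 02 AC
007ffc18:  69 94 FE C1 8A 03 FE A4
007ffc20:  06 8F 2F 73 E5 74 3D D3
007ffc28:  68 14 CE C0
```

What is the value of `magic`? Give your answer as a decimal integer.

`magic` follows `port` (2 B), `width` (8 B), so it starts at offset 2 + 8 = 10 and occupies 8 bytes.
Bytes at offsets 10..17: FE C1 8A 03 FE A4 06 8F.
Big-endian: lowest address holds the most-significant byte.
The bytes are already most-significant first: 0xFEC18A03FEA4068F.
0xFEC18A03FEA4068F = 18357105305900549775.

18357105305900549775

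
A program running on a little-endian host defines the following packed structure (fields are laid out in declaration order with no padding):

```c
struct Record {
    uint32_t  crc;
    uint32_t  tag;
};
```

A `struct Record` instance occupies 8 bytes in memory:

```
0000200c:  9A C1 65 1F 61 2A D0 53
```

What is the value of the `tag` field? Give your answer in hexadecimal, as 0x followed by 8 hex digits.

`tag` follows `crc` (4 bytes), so it starts at byte offset 4 and occupies 4 bytes.
Bytes at offsets 4..7: 61 2A D0 53.
In little-endian order the low byte comes first in memory.
Reassemble most-significant byte first: 53 D0 2A 61 → 0x53D02A61.

0x53D02A61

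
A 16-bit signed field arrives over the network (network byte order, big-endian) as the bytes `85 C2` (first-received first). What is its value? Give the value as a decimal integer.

Big-endian stores the most-significant byte at the lowest address.
The bytes are already most-significant first: 0x85C2.
Top bit is set, so as a signed 16-bit value this is 0x85C2 − 2^16 = -31294.

-31294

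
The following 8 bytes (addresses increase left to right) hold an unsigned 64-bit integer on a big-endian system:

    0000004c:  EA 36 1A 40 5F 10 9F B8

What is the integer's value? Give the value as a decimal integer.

Big-endian: lowest address holds the most-significant byte.
The bytes are already most-significant first: 0xEA361A405F109FB8.
0xEA361A405F109FB8 = 16876705517392666552.

16876705517392666552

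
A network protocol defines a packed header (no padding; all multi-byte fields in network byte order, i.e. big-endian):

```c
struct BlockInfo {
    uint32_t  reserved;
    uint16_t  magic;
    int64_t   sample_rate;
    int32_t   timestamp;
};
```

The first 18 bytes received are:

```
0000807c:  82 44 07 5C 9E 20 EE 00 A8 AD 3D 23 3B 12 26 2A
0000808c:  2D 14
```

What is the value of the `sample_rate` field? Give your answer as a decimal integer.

-1296851230674175214

`sample_rate` follows `reserved` (4 B), `magic` (2 B), so it starts at offset 4 + 2 = 6 and occupies 8 bytes.
Bytes at offsets 6..13: EE 00 A8 AD 3D 23 3B 12.
Big-endian stores the most-significant byte at the lowest address.
The bytes are already most-significant first: 0xEE00A8AD3D233B12.
Top bit is set, so as a signed 64-bit value this is 0xEE00A8AD3D233B12 − 2^64 = -1296851230674175214.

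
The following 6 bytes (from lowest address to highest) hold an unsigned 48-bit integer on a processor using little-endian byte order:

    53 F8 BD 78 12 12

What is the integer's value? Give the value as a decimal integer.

Little-endian: lowest address holds the least-significant byte.
Reassemble most-significant byte first: 12 12 78 BD F8 53 → 0x121278BDF853.
0x121278BDF853 = 19870544427091.

19870544427091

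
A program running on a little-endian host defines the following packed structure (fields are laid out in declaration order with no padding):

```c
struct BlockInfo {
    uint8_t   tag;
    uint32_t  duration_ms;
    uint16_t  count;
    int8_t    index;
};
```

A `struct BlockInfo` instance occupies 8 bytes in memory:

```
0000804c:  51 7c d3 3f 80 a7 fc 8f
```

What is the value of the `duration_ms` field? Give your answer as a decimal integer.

2151666556

`duration_ms` follows `tag` (1 byte), so it starts at byte offset 1 and occupies 4 bytes.
Bytes at offsets 1..4: 7C D3 3F 80.
Little-endian stores the least-significant byte at the lowest address.
Reassemble most-significant byte first: 80 3F D3 7C → 0x803FD37C.
0x803FD37C = 2151666556.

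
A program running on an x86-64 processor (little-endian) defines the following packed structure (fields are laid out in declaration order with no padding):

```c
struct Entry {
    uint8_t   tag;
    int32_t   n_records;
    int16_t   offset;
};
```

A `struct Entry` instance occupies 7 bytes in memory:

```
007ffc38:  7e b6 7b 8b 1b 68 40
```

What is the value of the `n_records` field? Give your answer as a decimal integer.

462126006

`n_records` follows `tag` (1 byte), so it starts at byte offset 1 and occupies 4 bytes.
Bytes at offsets 1..4: B6 7B 8B 1B.
Little-endian: lowest address holds the least-significant byte.
Reassemble most-significant byte first: 1B 8B 7B B6 → 0x1B8B7BB6.
0x1B8B7BB6 = 462126006.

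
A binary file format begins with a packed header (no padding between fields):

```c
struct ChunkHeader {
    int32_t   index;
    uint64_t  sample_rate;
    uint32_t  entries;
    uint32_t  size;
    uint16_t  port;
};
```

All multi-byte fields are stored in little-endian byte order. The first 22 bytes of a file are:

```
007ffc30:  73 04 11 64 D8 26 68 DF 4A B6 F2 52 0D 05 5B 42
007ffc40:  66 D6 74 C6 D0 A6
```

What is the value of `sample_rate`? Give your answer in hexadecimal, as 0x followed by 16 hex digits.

`sample_rate` follows `index` (4 bytes), so it starts at byte offset 4 and occupies 8 bytes.
Bytes at offsets 4..11: D8 26 68 DF 4A B6 F2 52.
Little-endian: lowest address holds the least-significant byte.
Reassemble most-significant byte first: 52 F2 B6 4A DF 68 26 D8 → 0x52F2B64ADF6826D8.

0x52F2B64ADF6826D8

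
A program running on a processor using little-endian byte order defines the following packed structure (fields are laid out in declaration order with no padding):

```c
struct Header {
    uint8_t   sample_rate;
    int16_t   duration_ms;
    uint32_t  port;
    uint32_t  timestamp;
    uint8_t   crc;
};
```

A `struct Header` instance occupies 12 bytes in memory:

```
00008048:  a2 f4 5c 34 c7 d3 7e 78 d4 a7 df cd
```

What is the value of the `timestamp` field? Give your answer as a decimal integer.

`timestamp` follows `sample_rate` (1 B), `duration_ms` (2 B), `port` (4 B), so it starts at offset 1 + 2 + 4 = 7 and occupies 4 bytes.
Bytes at offsets 7..10: 78 D4 A7 DF.
In little-endian order the low byte comes first in memory.
Reassemble most-significant byte first: DF A7 D4 78 → 0xDFA7D478.
0xDFA7D478 = 3752318072.

3752318072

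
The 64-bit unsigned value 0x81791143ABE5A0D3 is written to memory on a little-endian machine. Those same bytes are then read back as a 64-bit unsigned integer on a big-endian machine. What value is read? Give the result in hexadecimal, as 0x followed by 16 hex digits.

0xD3A0E5AB43117981

Stored little-endian, the bytes at ascending addresses are D3 A0 E5 AB 43 11 79 81.
Read back as big-endian, the last byte is least significant, giving 0xD3A0E5AB43117981.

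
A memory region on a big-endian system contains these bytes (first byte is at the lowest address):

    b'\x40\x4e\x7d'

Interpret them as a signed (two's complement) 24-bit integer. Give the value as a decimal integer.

Big-endian: lowest address holds the most-significant byte.
The bytes are already most-significant first: 0x404E7D.
0x404E7D = 4214397.

4214397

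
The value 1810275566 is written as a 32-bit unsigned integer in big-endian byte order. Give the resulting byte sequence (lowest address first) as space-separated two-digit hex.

1810275566 in hexadecimal, padded to 32 bits, is 0x6BE69CEE.
Split into bytes (most-significant first): 6B E6 9C EE.
Big-endian: lowest address holds the most-significant byte.
So the memory order matches the most-significant-first order: 6B E6 9C EE.

6B E6 9C EE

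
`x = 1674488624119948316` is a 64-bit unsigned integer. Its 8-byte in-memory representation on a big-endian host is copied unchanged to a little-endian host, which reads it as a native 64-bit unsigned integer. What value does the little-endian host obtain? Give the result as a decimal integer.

2027774480737778711

1674488624119948316 in 64-bit hexadecimal is 0x173CFA88251A241C.
Stored big-endian, the bytes at ascending addresses are 17 3C FA 88 25 1A 24 1C.
Read back as little-endian, the first byte is least significant, giving 0x1C241A2588FA3C17.
0x1C241A2588FA3C17 = 2027774480737778711.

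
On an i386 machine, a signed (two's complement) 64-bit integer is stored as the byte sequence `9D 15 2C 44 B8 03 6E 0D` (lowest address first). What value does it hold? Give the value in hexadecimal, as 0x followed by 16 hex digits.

0x0D6E03B8442C159D

Little-endian: lowest address holds the least-significant byte.
Reassemble most-significant byte first: 0D 6E 03 B8 44 2C 15 9D → 0x0D6E03B8442C159D.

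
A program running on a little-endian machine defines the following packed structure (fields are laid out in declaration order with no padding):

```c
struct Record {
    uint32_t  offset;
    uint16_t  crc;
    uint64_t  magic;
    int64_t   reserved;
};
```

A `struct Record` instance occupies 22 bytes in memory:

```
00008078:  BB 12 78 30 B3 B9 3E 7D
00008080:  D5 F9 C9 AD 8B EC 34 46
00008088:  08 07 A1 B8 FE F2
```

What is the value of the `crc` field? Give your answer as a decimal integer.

47539

`crc` follows `offset` (4 bytes), so it starts at byte offset 4 and occupies 2 bytes.
Bytes at offsets 4..5: B3 B9.
Little-endian: lowest address holds the least-significant byte.
Reassemble most-significant byte first: B9 B3 → 0xB9B3.
0xB9B3 = 47539.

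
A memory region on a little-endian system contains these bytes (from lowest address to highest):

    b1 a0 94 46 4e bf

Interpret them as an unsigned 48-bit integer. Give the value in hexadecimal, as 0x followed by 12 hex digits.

Little-endian stores the least-significant byte at the lowest address.
Reassemble most-significant byte first: BF 4E 46 94 A0 B1 → 0xBF4E4694A0B1.

0xBF4E4694A0B1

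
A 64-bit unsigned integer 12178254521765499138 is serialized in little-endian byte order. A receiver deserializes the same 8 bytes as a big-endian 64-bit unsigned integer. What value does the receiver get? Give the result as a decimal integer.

184965218875015593

12178254521765499138 in 64-bit hexadecimal is 0xA901D9F6E2209102.
Stored little-endian, the bytes at ascending addresses are 02 91 20 E2 F6 D9 01 A9.
Read back as big-endian, the last byte is least significant, giving 0x029120E2F6D901A9.
0x029120E2F6D901A9 = 184965218875015593.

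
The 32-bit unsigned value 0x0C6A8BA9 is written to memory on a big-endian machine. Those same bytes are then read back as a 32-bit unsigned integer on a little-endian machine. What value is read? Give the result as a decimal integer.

Stored big-endian, the bytes at ascending addresses are 0C 6A 8B A9.
Read back as little-endian, the first byte is least significant, giving 0xA98B6A0C.
0xA98B6A0C = 2844486156.

2844486156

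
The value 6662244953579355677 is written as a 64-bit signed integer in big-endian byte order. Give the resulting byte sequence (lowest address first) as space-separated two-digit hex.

6662244953579355677 in hexadecimal, padded to 64 bits, is 0x5C750C7CB8BC7E1D.
Split into bytes (most-significant first): 5C 75 0C 7C B8 BC 7E 1D.
In big-endian order the high byte comes first in memory.
So the memory order matches the most-significant-first order: 5C 75 0C 7C B8 BC 7E 1D.

5C 75 0C 7C B8 BC 7E 1D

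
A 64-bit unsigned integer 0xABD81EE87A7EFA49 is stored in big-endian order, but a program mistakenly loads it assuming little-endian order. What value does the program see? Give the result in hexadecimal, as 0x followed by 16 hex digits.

0x49FA7E7AE81ED8AB

Stored big-endian, the bytes at ascending addresses are AB D8 1E E8 7A 7E FA 49.
Read back as little-endian, the first byte is least significant, giving 0x49FA7E7AE81ED8AB.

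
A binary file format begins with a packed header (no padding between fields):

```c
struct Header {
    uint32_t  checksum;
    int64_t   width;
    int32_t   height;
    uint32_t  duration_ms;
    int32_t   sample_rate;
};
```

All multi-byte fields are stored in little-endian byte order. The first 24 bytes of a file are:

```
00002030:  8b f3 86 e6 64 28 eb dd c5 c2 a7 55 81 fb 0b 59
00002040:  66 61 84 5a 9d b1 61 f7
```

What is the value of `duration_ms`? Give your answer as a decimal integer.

1518625126

`duration_ms` follows `checksum` (4 B), `width` (8 B), `height` (4 B), so it starts at offset 4 + 8 + 4 = 16 and occupies 4 bytes.
Bytes at offsets 16..19: 66 61 84 5A.
Little-endian stores the least-significant byte at the lowest address.
Reassemble most-significant byte first: 5A 84 61 66 → 0x5A846166.
0x5A846166 = 1518625126.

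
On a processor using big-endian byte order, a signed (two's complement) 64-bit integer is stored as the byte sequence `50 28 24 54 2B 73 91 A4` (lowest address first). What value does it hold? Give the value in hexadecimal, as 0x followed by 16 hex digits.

Big-endian: lowest address holds the most-significant byte.
The bytes are already most-significant first: 0x502824542B7391A4.

0x502824542B7391A4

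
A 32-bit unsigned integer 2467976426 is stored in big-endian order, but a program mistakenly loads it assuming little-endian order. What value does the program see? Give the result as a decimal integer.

3931380371

2467976426 in 32-bit hexadecimal is 0x931A54EA.
Stored big-endian, the bytes at ascending addresses are 93 1A 54 EA.
Read back as little-endian, the first byte is least significant, giving 0xEA541A93.
0xEA541A93 = 3931380371.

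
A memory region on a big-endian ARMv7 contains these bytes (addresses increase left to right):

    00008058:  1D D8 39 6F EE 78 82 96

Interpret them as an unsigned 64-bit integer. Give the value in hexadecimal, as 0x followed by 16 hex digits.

0x1DD8396FEE788296

Big-endian stores the most-significant byte at the lowest address.
The bytes are already most-significant first: 0x1DD8396FEE788296.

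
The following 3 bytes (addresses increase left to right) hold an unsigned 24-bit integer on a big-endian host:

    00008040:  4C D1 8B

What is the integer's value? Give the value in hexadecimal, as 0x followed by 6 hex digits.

0x4CD18B

Big-endian stores the most-significant byte at the lowest address.
The bytes are already most-significant first: 0x4CD18B.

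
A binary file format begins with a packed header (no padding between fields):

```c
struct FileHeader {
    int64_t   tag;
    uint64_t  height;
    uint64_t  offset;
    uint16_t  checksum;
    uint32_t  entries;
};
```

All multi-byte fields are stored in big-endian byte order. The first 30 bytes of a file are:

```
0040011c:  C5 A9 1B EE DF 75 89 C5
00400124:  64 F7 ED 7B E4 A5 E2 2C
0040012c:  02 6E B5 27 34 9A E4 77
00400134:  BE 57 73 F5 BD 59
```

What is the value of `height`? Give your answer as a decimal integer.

`height` follows `tag` (8 bytes), so it starts at byte offset 8 and occupies 8 bytes.
Bytes at offsets 8..15: 64 F7 ED 7B E4 A5 E2 2C.
Big-endian: lowest address holds the most-significant byte.
The bytes are already most-significant first: 0x64F7ED7BE4A5E22C.
0x64F7ED7BE4A5E22C = 7275544839413162540.

7275544839413162540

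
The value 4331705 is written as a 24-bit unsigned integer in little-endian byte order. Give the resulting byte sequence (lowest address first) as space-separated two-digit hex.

B9 18 42

4331705 in hexadecimal, padded to 24 bits, is 0x4218B9.
Split into bytes (most-significant first): 42 18 B9.
In little-endian order the low byte comes first in memory.
So at ascending addresses the bytes are B9 18 42.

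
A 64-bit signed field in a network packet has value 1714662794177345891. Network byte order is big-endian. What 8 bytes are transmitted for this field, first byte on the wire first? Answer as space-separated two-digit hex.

17 CB B4 BA 04 84 F9 63

1714662794177345891 in hexadecimal, padded to 64 bits, is 0x17CBB4BA0484F963.
Split into bytes (most-significant first): 17 CB B4 BA 04 84 F9 63.
Big-endian: lowest address holds the most-significant byte.
So the memory order matches the most-significant-first order: 17 CB B4 BA 04 84 F9 63.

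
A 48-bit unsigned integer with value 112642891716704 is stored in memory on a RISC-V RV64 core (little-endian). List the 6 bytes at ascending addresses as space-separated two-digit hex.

60 18 8C B7 72 66

112642891716704 in hexadecimal, padded to 48 bits, is 0x6672B78C1860.
Split into bytes (most-significant first): 66 72 B7 8C 18 60.
Little-endian: lowest address holds the least-significant byte.
So at ascending addresses the bytes are 60 18 8C B7 72 66.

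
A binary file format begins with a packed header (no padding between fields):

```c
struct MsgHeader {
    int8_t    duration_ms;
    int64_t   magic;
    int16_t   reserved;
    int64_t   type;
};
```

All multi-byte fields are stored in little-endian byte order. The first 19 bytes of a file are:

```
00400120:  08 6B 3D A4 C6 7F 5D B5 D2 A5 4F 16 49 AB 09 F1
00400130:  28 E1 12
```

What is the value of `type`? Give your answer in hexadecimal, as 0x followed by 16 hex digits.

0x12E128F109AB4916

`type` follows `duration_ms` (1 B), `magic` (8 B), `reserved` (2 B), so it starts at offset 1 + 8 + 2 = 11 and occupies 8 bytes.
Bytes at offsets 11..18: 16 49 AB 09 F1 28 E1 12.
Little-endian: lowest address holds the least-significant byte.
Reassemble most-significant byte first: 12 E1 28 F1 09 AB 49 16 → 0x12E128F109AB4916.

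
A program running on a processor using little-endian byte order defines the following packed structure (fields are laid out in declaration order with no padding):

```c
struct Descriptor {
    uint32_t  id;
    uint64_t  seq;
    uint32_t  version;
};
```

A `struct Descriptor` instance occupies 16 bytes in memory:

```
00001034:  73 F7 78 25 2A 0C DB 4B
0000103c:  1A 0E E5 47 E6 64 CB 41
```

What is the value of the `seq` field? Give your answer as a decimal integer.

5180562452464208938

`seq` follows `id` (4 bytes), so it starts at byte offset 4 and occupies 8 bytes.
Bytes at offsets 4..11: 2A 0C DB 4B 1A 0E E5 47.
Little-endian: lowest address holds the least-significant byte.
Reassemble most-significant byte first: 47 E5 0E 1A 4B DB 0C 2A → 0x47E50E1A4BDB0C2A.
0x47E50E1A4BDB0C2A = 5180562452464208938.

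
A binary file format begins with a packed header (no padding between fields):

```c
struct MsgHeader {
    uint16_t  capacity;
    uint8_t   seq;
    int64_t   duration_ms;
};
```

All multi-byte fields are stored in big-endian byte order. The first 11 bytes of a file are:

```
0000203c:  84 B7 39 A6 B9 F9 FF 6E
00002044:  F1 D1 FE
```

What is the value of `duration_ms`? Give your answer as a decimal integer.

`duration_ms` follows `capacity` (2 B), `seq` (1 B), so it starts at offset 2 + 1 = 3 and occupies 8 bytes.
Bytes at offsets 3..10: A6 B9 F9 FF 6E F1 D1 FE.
Big-endian stores the most-significant byte at the lowest address.
The bytes are already most-significant first: 0xA6B9F9FF6EF1D1FE.
Top bit is set, so as a signed 64-bit value this is 0xA6B9F9FF6EF1D1FE − 2^64 = -6432835717248724482.

-6432835717248724482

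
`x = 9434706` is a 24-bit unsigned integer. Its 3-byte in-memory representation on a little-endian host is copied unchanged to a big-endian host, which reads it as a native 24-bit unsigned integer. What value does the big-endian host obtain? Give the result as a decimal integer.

5437071

9434706 in 24-bit hexadecimal is 0x8FF652.
Stored little-endian, the bytes at ascending addresses are 52 F6 8F.
Read back as big-endian, the last byte is least significant, giving 0x52F68F.
0x52F68F = 5437071.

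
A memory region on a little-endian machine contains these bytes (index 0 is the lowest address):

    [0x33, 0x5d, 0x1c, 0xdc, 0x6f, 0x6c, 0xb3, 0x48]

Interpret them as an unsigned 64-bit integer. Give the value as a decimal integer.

5238650019252034867

Little-endian stores the least-significant byte at the lowest address.
Reassemble most-significant byte first: 48 B3 6C 6F DC 1C 5D 33 → 0x48B36C6FDC1C5D33.
0x48B36C6FDC1C5D33 = 5238650019252034867.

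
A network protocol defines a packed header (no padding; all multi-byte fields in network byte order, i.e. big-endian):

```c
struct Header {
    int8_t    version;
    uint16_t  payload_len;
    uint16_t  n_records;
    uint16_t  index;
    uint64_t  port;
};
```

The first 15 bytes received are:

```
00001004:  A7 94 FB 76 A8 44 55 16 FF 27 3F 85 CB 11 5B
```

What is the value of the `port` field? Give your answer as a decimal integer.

1657086341676732763

`port` follows `version` (1 B), `payload_len` (2 B), `n_records` (2 B), `index` (2 B), so it starts at offset 1 + 2 + 2 + 2 = 7 and occupies 8 bytes.
Bytes at offsets 7..14: 16 FF 27 3F 85 CB 11 5B.
In big-endian order the high byte comes first in memory.
The bytes are already most-significant first: 0x16FF273F85CB115B.
0x16FF273F85CB115B = 1657086341676732763.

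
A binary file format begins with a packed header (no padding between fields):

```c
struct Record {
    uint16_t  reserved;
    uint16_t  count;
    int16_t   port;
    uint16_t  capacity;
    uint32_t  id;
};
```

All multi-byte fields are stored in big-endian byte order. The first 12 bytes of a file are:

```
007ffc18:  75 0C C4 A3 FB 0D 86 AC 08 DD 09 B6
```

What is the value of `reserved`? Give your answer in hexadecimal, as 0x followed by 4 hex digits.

0x750C

`reserved` is the first field, at byte offset 0, occupying 2 bytes.
Bytes at offsets 0..1: 75 0C.
Big-endian stores the most-significant byte at the lowest address.
The bytes are already most-significant first: 0x750C.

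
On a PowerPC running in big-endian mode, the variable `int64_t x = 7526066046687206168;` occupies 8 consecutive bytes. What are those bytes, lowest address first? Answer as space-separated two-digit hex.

7526066046687206168 in hexadecimal, padded to 64 bits, is 0x6871F531D4EB5B18.
Split into bytes (most-significant first): 68 71 F5 31 D4 EB 5B 18.
Big-endian stores the most-significant byte at the lowest address.
So the memory order matches the most-significant-first order: 68 71 F5 31 D4 EB 5B 18.

68 71 F5 31 D4 EB 5B 18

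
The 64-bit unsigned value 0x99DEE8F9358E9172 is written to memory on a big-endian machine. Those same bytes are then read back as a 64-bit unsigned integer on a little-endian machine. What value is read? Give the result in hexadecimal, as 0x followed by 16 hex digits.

0x72918E35F9E8DE99

Stored big-endian, the bytes at ascending addresses are 99 DE E8 F9 35 8E 91 72.
Read back as little-endian, the first byte is least significant, giving 0x72918E35F9E8DE99.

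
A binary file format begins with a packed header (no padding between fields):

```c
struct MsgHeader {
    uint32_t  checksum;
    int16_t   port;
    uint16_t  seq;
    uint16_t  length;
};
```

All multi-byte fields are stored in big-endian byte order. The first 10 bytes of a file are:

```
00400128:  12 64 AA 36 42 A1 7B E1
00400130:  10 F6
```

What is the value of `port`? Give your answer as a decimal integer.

17057

`port` follows `checksum` (4 bytes), so it starts at byte offset 4 and occupies 2 bytes.
Bytes at offsets 4..5: 42 A1.
Big-endian: lowest address holds the most-significant byte.
The bytes are already most-significant first: 0x42A1.
0x42A1 = 17057.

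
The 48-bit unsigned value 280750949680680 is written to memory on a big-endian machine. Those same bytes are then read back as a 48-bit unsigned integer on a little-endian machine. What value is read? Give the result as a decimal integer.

280750949680680 in 48-bit hexadecimal is 0xFF576CA04628.
Stored big-endian, the bytes at ascending addresses are FF 57 6C A0 46 28.
Read back as little-endian, the first byte is least significant, giving 0x2846A06C57FF.
0x2846A06C57FF = 44283804276735.

44283804276735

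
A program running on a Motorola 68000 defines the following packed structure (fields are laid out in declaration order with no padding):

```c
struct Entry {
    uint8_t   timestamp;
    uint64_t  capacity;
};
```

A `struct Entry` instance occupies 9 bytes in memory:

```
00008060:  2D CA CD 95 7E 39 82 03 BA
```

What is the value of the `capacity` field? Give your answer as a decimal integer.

`capacity` follows `timestamp` (1 byte), so it starts at byte offset 1 and occupies 8 bytes.
Bytes at offsets 1..8: CA CD 95 7E 39 82 03 BA.
In big-endian order the high byte comes first in memory.
The bytes are already most-significant first: 0xCACD957E398203BA.
0xCACD957E398203BA = 14613500735250367418.

14613500735250367418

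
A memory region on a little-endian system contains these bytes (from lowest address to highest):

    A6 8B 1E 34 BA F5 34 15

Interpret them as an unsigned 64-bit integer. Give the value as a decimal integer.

Little-endian: lowest address holds the least-significant byte.
Reassemble most-significant byte first: 15 34 F5 BA 34 1E 8B A6 → 0x1534F5BA341E8BA6.
0x1534F5BA341E8BA6 = 1528116353672580006.

1528116353672580006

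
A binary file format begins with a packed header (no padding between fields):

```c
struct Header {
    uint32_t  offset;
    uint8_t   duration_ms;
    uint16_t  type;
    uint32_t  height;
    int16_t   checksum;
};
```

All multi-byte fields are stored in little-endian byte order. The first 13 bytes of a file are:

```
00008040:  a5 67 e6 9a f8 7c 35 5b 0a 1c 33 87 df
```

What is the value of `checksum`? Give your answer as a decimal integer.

-8313

`checksum` follows `offset` (4 B), `duration_ms` (1 B), `type` (2 B), `height` (4 B), so it starts at offset 4 + 1 + 2 + 4 = 11 and occupies 2 bytes.
Bytes at offsets 11..12: 87 DF.
Little-endian stores the least-significant byte at the lowest address.
Reassemble most-significant byte first: DF 87 → 0xDF87.
Top bit is set, so as a signed 16-bit value this is 0xDF87 − 2^16 = -8313.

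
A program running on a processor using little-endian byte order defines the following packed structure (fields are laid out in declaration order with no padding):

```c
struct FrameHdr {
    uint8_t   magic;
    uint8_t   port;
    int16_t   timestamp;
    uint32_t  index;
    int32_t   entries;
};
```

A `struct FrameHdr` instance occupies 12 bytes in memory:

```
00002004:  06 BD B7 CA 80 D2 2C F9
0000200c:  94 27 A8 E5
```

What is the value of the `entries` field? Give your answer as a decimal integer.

-441964652

`entries` follows `magic` (1 B), `port` (1 B), `timestamp` (2 B), `index` (4 B), so it starts at offset 1 + 1 + 2 + 4 = 8 and occupies 4 bytes.
Bytes at offsets 8..11: 94 27 A8 E5.
Little-endian: lowest address holds the least-significant byte.
Reassemble most-significant byte first: E5 A8 27 94 → 0xE5A82794.
Top bit is set, so as a signed 32-bit value this is 0xE5A82794 − 2^32 = -441964652.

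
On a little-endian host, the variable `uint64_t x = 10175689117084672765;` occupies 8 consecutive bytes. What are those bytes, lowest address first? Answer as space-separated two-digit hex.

10175689117084672765 in hexadecimal, padded to 64 bits, is 0x8D374F56C0A3E2FD.
Split into bytes (most-significant first): 8D 37 4F 56 C0 A3 E2 FD.
Little-endian: lowest address holds the least-significant byte.
So at ascending addresses the bytes are FD E2 A3 C0 56 4F 37 8D.

FD E2 A3 C0 56 4F 37 8D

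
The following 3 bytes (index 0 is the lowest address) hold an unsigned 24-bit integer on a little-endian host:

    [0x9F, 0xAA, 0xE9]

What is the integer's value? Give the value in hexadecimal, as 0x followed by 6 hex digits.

0xE9AA9F

In little-endian order the low byte comes first in memory.
Reassemble most-significant byte first: E9 AA 9F → 0xE9AA9F.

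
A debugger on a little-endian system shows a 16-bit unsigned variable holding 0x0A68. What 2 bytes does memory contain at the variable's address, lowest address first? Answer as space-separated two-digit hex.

Split into bytes (most-significant first): 0A 68.
Little-endian: lowest address holds the least-significant byte.
So at ascending addresses the bytes are 68 0A.

68 0A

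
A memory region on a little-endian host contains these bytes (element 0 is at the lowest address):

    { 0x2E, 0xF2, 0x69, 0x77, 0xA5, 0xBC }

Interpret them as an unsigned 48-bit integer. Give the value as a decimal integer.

Little-endian stores the least-significant byte at the lowest address.
Reassemble most-significant byte first: BC A5 77 69 F2 2E → 0xBCA57769F22E.
0xBCA57769F22E = 207418859057710.

207418859057710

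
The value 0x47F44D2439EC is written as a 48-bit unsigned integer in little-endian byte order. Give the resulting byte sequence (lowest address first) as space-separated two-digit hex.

Split into bytes (most-significant first): 47 F4 4D 24 39 EC.
Little-endian: lowest address holds the least-significant byte.
So at ascending addresses the bytes are EC 39 24 4D F4 47.

EC 39 24 4D F4 47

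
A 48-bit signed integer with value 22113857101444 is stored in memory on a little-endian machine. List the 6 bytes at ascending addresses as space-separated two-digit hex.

84 DE 98 C8 1C 14

22113857101444 in hexadecimal, padded to 48 bits, is 0x141CC898DE84.
Split into bytes (most-significant first): 14 1C C8 98 DE 84.
Little-endian: lowest address holds the least-significant byte.
So at ascending addresses the bytes are 84 DE 98 C8 1C 14.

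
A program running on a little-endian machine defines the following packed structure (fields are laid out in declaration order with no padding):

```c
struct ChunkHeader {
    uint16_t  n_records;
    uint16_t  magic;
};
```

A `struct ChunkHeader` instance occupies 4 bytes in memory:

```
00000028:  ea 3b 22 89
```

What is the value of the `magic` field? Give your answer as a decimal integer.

35106

`magic` follows `n_records` (2 bytes), so it starts at byte offset 2 and occupies 2 bytes.
Bytes at offsets 2..3: 22 89.
Little-endian: lowest address holds the least-significant byte.
Reassemble most-significant byte first: 89 22 → 0x8922.
0x8922 = 35106.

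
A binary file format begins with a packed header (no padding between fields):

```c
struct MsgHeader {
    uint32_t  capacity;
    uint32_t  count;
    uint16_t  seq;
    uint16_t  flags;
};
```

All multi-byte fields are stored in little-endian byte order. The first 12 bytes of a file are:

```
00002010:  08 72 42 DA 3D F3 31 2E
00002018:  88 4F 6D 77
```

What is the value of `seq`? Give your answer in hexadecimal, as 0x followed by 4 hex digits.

`seq` follows `capacity` (4 B), `count` (4 B), so it starts at offset 4 + 4 = 8 and occupies 2 bytes.
Bytes at offsets 8..9: 88 4F.
Little-endian stores the least-significant byte at the lowest address.
Reassemble most-significant byte first: 4F 88 → 0x4F88.

0x4F88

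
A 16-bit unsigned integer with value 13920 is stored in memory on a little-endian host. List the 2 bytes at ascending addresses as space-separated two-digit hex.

60 36

13920 in hexadecimal, padded to 16 bits, is 0x3660.
Split into bytes (most-significant first): 36 60.
In little-endian order the low byte comes first in memory.
So at ascending addresses the bytes are 60 36.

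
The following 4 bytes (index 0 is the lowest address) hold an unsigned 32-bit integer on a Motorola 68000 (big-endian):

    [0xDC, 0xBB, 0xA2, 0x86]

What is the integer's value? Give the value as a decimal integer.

3703284358

Big-endian: lowest address holds the most-significant byte.
The bytes are already most-significant first: 0xDCBBA286.
0xDCBBA286 = 3703284358.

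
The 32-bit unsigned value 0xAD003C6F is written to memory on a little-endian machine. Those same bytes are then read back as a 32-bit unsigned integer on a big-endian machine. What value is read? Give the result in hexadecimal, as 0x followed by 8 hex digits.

Stored little-endian, the bytes at ascending addresses are 6F 3C 00 AD.
Read back as big-endian, the last byte is least significant, giving 0x6F3C00AD.

0x6F3C00AD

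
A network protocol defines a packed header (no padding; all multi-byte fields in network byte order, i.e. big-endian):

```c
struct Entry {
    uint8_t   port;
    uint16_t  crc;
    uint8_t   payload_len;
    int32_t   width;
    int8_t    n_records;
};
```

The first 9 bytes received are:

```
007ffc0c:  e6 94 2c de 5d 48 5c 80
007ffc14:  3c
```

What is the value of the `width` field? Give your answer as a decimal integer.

1565023360

`width` follows `port` (1 B), `crc` (2 B), `payload_len` (1 B), so it starts at offset 1 + 2 + 1 = 4 and occupies 4 bytes.
Bytes at offsets 4..7: 5D 48 5C 80.
Big-endian: lowest address holds the most-significant byte.
The bytes are already most-significant first: 0x5D485C80.
0x5D485C80 = 1565023360.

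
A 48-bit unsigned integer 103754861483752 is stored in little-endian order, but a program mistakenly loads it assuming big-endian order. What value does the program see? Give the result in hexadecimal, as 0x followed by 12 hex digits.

103754861483752 in 48-bit hexadecimal is 0x5E5D4FA996E8.
Stored little-endian, the bytes at ascending addresses are E8 96 A9 4F 5D 5E.
Read back as big-endian, the last byte is least significant, giving 0xE896A94F5D5E.

0xE896A94F5D5E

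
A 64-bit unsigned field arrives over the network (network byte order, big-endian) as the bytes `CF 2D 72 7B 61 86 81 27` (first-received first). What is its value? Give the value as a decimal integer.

14928714214045810983

Big-endian stores the most-significant byte at the lowest address.
The bytes are already most-significant first: 0xCF2D727B61868127.
0xCF2D727B61868127 = 14928714214045810983.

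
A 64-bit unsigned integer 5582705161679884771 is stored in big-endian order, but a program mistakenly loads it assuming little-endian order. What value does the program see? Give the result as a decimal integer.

16380061472656488781

5582705161679884771 in 64-bit hexadecimal is 0x4D79C0C41FAB51E3.
Stored big-endian, the bytes at ascending addresses are 4D 79 C0 C4 1F AB 51 E3.
Read back as little-endian, the first byte is least significant, giving 0xE351AB1FC4C0794D.
0xE351AB1FC4C0794D = 16380061472656488781.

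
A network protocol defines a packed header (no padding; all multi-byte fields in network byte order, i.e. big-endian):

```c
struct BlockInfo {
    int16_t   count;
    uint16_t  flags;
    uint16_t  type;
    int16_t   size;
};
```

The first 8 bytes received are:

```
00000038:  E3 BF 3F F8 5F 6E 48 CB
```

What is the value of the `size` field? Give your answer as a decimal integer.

`size` follows `count` (2 B), `flags` (2 B), `type` (2 B), so it starts at offset 2 + 2 + 2 = 6 and occupies 2 bytes.
Bytes at offsets 6..7: 48 CB.
Big-endian: lowest address holds the most-significant byte.
The bytes are already most-significant first: 0x48CB.
0x48CB = 18635.

18635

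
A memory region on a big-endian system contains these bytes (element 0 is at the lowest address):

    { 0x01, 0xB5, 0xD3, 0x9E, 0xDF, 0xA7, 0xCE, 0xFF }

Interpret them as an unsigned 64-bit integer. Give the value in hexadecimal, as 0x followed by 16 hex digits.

Big-endian stores the most-significant byte at the lowest address.
The bytes are already most-significant first: 0x01B5D39EDFA7CEFF.

0x01B5D39EDFA7CEFF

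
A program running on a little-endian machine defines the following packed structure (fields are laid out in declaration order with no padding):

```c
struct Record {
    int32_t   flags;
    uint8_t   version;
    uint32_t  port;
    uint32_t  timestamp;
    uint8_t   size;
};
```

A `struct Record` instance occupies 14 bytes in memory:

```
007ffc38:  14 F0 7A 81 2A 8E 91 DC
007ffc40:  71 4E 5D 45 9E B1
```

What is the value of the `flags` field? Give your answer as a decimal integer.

-2122649580

`flags` is the first field, at byte offset 0, occupying 4 bytes.
Bytes at offsets 0..3: 14 F0 7A 81.
Little-endian stores the least-significant byte at the lowest address.
Reassemble most-significant byte first: 81 7A F0 14 → 0x817AF014.
Top bit is set, so as a signed 32-bit value this is 0x817AF014 − 2^32 = -2122649580.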